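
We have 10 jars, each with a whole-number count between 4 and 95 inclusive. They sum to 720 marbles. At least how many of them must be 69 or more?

Each value short of 69 is at most 68, costing at least 95 − 68 = 27 against the maximum total of 950.
We can afford to lose at most 950 − 720 = 230, so at most ⌊230/27⌋ = 8 fall short, and at least 2 are ≥ 69.
Exactly 2 works: 2 values at 95 and 8 at 68 total 734; lower one of the high values by 14 (still ≥ 69) to hit 720.

2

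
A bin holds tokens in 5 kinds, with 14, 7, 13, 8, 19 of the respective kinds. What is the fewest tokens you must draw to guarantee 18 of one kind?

60

In the worst case you take as many as possible of each kind without reaching 18: 14 + 7 + 13 + 8 + 17 = 59.
The next one must give 18 of some kind, so 59 + 1 = 60.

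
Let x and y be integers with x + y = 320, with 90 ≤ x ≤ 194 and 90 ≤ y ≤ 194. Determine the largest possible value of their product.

With x + y fixed, xy peaks when the two are closest together.
Taking x = 160 and y = 160 (both in [90, 194]) gives xy = 25600.

25600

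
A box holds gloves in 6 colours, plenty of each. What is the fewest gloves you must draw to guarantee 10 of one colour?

55

In the worst case you draw 9 of each of the 6 colours: 6 × 9 = 54.
One more forces 10 of some colour, so 54 + 1 = 55.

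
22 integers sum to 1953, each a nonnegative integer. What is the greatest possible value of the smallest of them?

The average is 1953/22 < 89, so some value is ≤ 88.
Equality holds with 5 values of 88 and 17 values of 89.

88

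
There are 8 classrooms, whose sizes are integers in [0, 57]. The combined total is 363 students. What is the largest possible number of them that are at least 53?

6

If k of the values are ≥ 53, the total is ≥ 53k + 0(8 − k).
Setting 53k + 0(8 − k) ≤ 363 gives 53k ≤ 363, so k ≤ 6.
k = 6 is achieved by 6 values at 53 and 2 at 0, total 318; add 45 to one value (staying below 53) to reach 363.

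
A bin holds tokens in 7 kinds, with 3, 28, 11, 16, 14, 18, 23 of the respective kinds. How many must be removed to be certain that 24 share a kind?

109

In the worst case you take as many as possible of each kind without reaching 24: 3 + 23 + 11 + 16 + 14 + 18 + 23 = 108.
The next one must give 24 of some kind, so 108 + 1 = 109.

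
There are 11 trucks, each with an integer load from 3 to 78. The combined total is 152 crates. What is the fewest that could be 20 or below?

If only k of them are at most 20, the other 11 − k are at least 21, so the total is at least (11 − k)·21 + k·3.
This is ≤ 152, so (11 − k)·21 + 3k ≤ 152, which gives k ≥ 5.
Exactly 5 works: 5 values at 3 and 6 at 21 total 141; raise one of the low values by 11 (still ≤ 20) to hit 152.

5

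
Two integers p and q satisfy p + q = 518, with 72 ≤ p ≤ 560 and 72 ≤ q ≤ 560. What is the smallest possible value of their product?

32112

For a fixed sum, pq is smallest when p and q are as far apart as possible.
At the endpoint p = 72, q = 518 − 72 = 446, so pq = 72 × 446 = 32112.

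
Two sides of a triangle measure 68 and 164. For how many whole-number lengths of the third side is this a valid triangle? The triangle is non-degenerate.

The triangle inequality gives |68 − 164| < c < 68 + 164, i.e. 96 < c < 232.
So c can be any integer from 97 to 231: 135 values.

135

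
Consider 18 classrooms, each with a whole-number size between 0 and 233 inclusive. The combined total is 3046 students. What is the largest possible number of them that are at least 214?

14

Suppose k of them are at least 214. Those contribute at least 214 each and the other 18 − k at least 0 each.
So the total is at least 214k + 0(18 − k) = 0 + 214k. This must be ≤ 3046, giving k ≤ 14.
k = 14 is achieved by 14 values at 214 and 4 at 0, total 2996; add 50 to one value (staying below 214) to reach 3046.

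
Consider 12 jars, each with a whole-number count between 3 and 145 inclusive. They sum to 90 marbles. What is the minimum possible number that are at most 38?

11

Let j be the number exceeding 38. Then the total is ≥ 39·j + 3·(12 − j) = 36 + 36j.
So 36j ≤ 54 and j ≤ 1; hence at least 12 − 1 = 11 are ≤ 38.
Exactly 11 works: 11 values at 3 and 1 at 39 total 72; raise one of the low values by 18 (still ≤ 38) to hit 90.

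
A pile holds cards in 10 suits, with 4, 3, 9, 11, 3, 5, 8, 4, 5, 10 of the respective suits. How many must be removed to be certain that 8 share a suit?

In the worst case you take as many as possible of each suit without reaching 8: 4 + 3 + 7 + 7 + 3 + 5 + 7 + 4 + 5 + 7 = 52.
The next one must give 8 of some suit, so 52 + 1 = 53.

53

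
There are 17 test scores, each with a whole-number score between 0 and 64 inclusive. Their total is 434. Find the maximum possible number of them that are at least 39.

Suppose k of them are at least 39. Those contribute at least 39 each and the other 17 − k at least 0 each.
So the total is at least 39k + 0(17 − k) = 0 + 39k. This must be ≤ 434, giving k ≤ 11.
k = 11 is achieved by 11 values at 39 and 6 at 0, total 429; add 5 to one value (staying below 39) to reach 434.

11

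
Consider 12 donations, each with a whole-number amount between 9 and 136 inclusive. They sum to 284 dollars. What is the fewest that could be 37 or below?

Each value above 37 is at least 38, contributing at least 38 − 9 = 29 above the floor 9.
The sum exceeds the floor total 108 by 176, so at most ⌊176/29⌋ = 6 exceed 37, and at least 6 are ≤ 37.
Exactly 6 works: 6 values at 9 and 6 at 38 total 282; raise one of the low values by 2 (still ≤ 37) to hit 284.

6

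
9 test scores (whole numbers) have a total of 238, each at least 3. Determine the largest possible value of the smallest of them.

The 9 values sum to 238, so their minimum is at most ⌊238/9⌋ = 26.
Achievable: 5 of them at 26 and 4 at 27 total 238.

26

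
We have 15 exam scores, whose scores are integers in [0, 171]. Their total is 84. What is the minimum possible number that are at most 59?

14

Each value above 59 is at least 60, contributing at least 60 − 0 = 60 above the floor 0.
The sum exceeds the floor total 0 by 84, so at most ⌊84/60⌋ = 1 exceed 59, and at least 14 are ≤ 59.
Exactly 14 works: 14 values at 0 and 1 at 60 total 60; raise one of the low values by 24 (still ≤ 59) to hit 84.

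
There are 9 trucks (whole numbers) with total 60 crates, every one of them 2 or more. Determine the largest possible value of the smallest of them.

6

If every one of the 9 were at least 7, the total would be at least 9 × 7 = 63 > 60.
Equality holds with 3 values of 6 and 6 values of 7.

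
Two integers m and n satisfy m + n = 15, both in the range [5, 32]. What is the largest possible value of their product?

mn = m(15 − m) is maximized when m is as near 15/2 as the bounds allow.
Taking m = 7 and n = 8 (both in [5, 32]) gives mn = 56.

56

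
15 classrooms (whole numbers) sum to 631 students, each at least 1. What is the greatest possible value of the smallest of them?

42

The average is 631/15 < 43, so some value is ≤ 42.
Achievable: 14 of them at 42 and 1 at 43 total 631.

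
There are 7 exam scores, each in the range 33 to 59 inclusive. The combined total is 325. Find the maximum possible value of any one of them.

Maximizing one value means minimizing the remaining 6.
The other 6 contribute at least 6 × 33 = 198, leaving at most 325 − 198 = 127.
But each score is capped at 59, so the maximum is 59.
Achievable: one at 59 and the other 6 totalling 266, which fits since 6 × 33 ≤ 266 ≤ 6 × 59.

59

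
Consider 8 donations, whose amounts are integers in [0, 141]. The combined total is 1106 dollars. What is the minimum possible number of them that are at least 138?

3

Suppose at most 8 − j of them reach 138; then j values are ≤ 137 and the rest ≤ 141.
The total is then ≤ 137·j + 141·(8 − j) = 1128 − 4j. For this to be ≥ 1106 we need j ≤ 5, so at least 8 − 5 = 3 must reach 138.
Exactly 3 works: 3 values at 141 and 5 at 137 total 1108; lower one of the high values by 2 (still ≥ 138) to hit 1106.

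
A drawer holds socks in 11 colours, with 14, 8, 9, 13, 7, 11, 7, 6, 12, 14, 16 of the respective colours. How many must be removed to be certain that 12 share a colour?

104

In the worst case you take as many as possible of each colour without reaching 12: 11 + 8 + 9 + 11 + 7 + 11 + 7 + 6 + 11 + 11 + 11 = 103.
The next one must give 12 of some colour, so 103 + 1 = 104.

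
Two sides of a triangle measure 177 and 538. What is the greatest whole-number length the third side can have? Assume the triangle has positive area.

714

The third side must be less than 177 + 538 = 715.
The largest integer below 715 is 714.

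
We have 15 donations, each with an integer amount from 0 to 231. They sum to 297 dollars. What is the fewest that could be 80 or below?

12

Let j be the number exceeding 80. Then the total is ≥ 81·j + 0·(15 − j) = 0 + 81j.
So 81j ≤ 297 and j ≤ 3; hence at least 15 − 3 = 12 are ≤ 80.
Exactly 12 works: 12 values at 0 and 3 at 81 total 243; raise one of the low values by 54 (still ≤ 80) to hit 297.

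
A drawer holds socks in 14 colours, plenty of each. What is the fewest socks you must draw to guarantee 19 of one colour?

253

In the worst case you draw 18 of each of the 14 colours: 14 × 18 = 252.
One more forces 19 of some colour, so 252 + 1 = 253.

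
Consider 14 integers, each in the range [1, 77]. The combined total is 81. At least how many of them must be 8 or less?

Each value above 8 is at least 9, contributing at least 9 − 1 = 8 above the floor 1.
The sum exceeds the floor total 14 by 67, so at most ⌊67/8⌋ = 8 exceed 8, and at least 6 are ≤ 8.
Exactly 6 works: 6 values at 1 and 8 at 9 total 78; raise one of the low values by 3 (still ≤ 8) to hit 81.

6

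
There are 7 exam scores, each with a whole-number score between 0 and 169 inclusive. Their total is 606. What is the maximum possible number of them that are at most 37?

Each value at 37 or below falls at least 169 − 37 = 132 short of the ceiling 169.
The ceiling total is 7 × 169 = 1183, and we need 606, so at most ⌊(1183 − 606)/132⌋ = 4 can be that low.
k = 4 is achieved by 4 values at 37 and 3 at 169, total 655; lower one of the 169's by 49 (still > 37) to reach 606.

4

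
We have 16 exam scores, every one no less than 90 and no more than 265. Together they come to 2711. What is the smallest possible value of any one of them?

Minimizing one value means maximizing the remaining 15.
The other 15 can take up 15 × 265 = 3975 ≥ 2711 − 90, so one score can sit at its floor of 90.
Achievable: one at 90 and the other 15 totalling 2621, which fits since 15 × 90 ≤ 2621 ≤ 15 × 265.

90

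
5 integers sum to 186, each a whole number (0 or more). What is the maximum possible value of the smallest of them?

37

If every one of the 5 were at least 38, the total would be at least 5 × 38 = 190 > 186.
Achievable: 4 of them at 37 and 1 at 38 total 186.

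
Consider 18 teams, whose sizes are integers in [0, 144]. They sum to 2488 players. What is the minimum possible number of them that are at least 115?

Each value short of 115 is at most 114, costing at least 144 − 114 = 30 against the maximum total of 2592.
We can afford to lose at most 2592 − 2488 = 104, so at most ⌊104/30⌋ = 3 fall short, and at least 15 are ≥ 115.
Exactly 15 works: 15 values at 144 and 3 at 114 total 2502; lower one of the high values by 14 (still ≥ 115) to hit 2488.

15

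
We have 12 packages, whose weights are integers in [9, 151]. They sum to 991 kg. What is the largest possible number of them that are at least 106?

9

With k values at 106 or above and the rest at least 9, the sum is at least 108 + 97k.
Since the sum is 991, we need 97k ≤ 883, i.e. k ≤ 9.
k = 9 is achieved by 9 values at 106 and 3 at 9, total 981; add 10 to one value (staying below 106) to reach 991.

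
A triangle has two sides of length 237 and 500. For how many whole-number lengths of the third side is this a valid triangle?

473

The triangle inequality gives |237 − 500| < c < 237 + 500, i.e. 263 < c < 737.
So c can be any integer from 264 to 736: 473 values.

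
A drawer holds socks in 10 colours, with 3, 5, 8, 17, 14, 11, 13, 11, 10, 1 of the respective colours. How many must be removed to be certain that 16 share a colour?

92

In the worst case you take as many as possible of each colour without reaching 16: 3 + 5 + 8 + 15 + 14 + 11 + 13 + 11 + 10 + 1 = 91.
The next one must give 16 of some colour, so 91 + 1 = 92.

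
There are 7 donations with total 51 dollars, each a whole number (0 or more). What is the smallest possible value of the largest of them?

The 7 values sum to 51, so their maximum is at least ⌈51/7⌉ = 8.
Achievable: 2 of them at 8 and 5 at 7 total 51.

8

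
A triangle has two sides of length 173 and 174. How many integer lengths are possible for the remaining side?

The triangle inequality gives |173 − 174| < c < 173 + 174, i.e. 1 < c < 347.
So c can be any integer from 2 to 346: 345 values.

345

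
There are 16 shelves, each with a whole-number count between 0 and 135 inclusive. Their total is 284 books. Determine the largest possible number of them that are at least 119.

With k values at 119 or above and the rest at least 0, the sum is at least 0 + 119k.
Since the sum is 284, we need 119k ≤ 284, i.e. k ≤ 2.
k = 2 is achieved by 2 values at 119 and 14 at 0, total 238; add 46 to one value (staying below 119) to reach 284.

2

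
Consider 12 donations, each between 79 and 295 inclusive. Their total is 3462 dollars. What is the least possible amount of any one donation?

Minimizing one value means maximizing the remaining 11.
The other 11 contribute at most 11 × 295 = 3245, leaving at least 3462 − 3245 = 217.
Since 217 ≥ 79, this is achievable: one at 217 and 11 at 295.

217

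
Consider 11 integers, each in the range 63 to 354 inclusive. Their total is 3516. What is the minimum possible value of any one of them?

63

Minimizing one value means maximizing the remaining 10.
The other 10 can take up 10 × 354 = 3540 ≥ 3516 − 63, so one integer can sit at its floor of 63.
Achievable: one at 63 and the other 10 totalling 3453, which fits since 10 × 63 ≤ 3453 ≤ 10 × 354.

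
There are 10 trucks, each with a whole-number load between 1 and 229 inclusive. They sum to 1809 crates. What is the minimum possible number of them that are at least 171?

2

Suppose at most 10 − j of them reach 171; then j values are ≤ 170 and the rest ≤ 229.
The total is then ≤ 170·j + 229·(10 − j) = 2290 − 59j. For this to be ≥ 1809 we need j ≤ 8, so at least 10 − 8 = 2 must reach 171.
Exactly 2 works: 2 values at 229 and 8 at 170 total 1818; lower one of the high values by 9 (still ≥ 171) to hit 1809.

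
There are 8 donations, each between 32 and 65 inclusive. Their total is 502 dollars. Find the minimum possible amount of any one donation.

To make one donation as small as possible, make the other 7 as large as possible.
The other 7 contribute at most 7 × 65 = 455, leaving at least 502 − 455 = 47.
Since 47 ≥ 32, this is achievable: one at 47 and 7 at 65.

47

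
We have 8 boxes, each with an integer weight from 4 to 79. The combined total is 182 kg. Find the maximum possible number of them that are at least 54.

With k values at 54 or above and the rest at least 4, the sum is at least 32 + 50k.
Since the sum is 182, we need 50k ≤ 150, i.e. k ≤ 3.
k = 3 is achieved by 3 values at 54 and 5 at 4, total 182.

3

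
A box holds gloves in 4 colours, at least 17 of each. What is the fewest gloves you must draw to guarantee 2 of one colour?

5

You could draw 1 of every colour without reaching 2 of any — 4 in all.
One more forces 2 of some colour, so 4 + 1 = 5.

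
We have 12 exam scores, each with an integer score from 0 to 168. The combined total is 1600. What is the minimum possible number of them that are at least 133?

1

Each value short of 133 is at most 132, costing at least 168 − 132 = 36 against the maximum total of 2016.
We can afford to lose at most 2016 − 1600 = 416, so at most ⌊416/36⌋ = 11 fall short, and at least 1 are ≥ 133.
Exactly 1 works: 1 value at 168 and 11 at 132 total 1620; lower one of the high values by 20 (still ≥ 133) to hit 1600.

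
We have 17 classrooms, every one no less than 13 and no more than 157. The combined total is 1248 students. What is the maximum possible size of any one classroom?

157

To make one classroom as large as possible, make the other 16 as small as possible.
The other 16 contribute at least 16 × 13 = 208, leaving at most 1248 − 208 = 1040.
But each classroom is capped at 157, so the maximum is 157.
Achievable: one at 157 and the other 16 totalling 1091, which fits since 16 × 13 ≤ 1091 ≤ 16 × 157.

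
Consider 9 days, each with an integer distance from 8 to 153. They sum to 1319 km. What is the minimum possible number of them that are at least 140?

Each value short of 140 is at most 139, costing at least 153 − 139 = 14 against the maximum total of 1377.
We can afford to lose at most 1377 − 1319 = 58, so at most ⌊58/14⌋ = 4 fall short, and at least 5 are ≥ 140.
Exactly 5 works: 5 values at 153 and 4 at 139 total 1321; lower one of the high values by 2 (still ≥ 140) to hit 1319.

5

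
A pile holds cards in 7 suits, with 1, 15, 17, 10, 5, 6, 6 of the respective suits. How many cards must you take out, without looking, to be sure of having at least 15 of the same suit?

In the worst case you take as many as possible of each suit without reaching 15: 1 + 14 + 14 + 10 + 5 + 6 + 6 = 56.
The next one must give 15 of some suit, so 56 + 1 = 57.

57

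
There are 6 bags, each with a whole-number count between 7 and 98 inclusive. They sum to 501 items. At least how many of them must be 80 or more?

Each value short of 80 is at most 79, costing at least 98 − 79 = 19 against the maximum total of 588.
We can afford to lose at most 588 − 501 = 87, so at most ⌊87/19⌋ = 4 fall short, and at least 2 are ≥ 80.
Exactly 2 works: 2 values at 98 and 4 at 79 total 512; lower one of the high values by 11 (still ≥ 80) to hit 501.

2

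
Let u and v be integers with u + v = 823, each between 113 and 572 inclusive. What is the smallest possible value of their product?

Since u + v is fixed, pushing one of them to its bound minimizes the product.
The extreme feasible split is u = 251, v = 572, giving uv = 143572.

143572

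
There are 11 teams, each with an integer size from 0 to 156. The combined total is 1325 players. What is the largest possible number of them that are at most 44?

3

Each value at 44 or below falls at least 156 − 44 = 112 short of the ceiling 156.
The ceiling total is 11 × 156 = 1716, and we need 1325, so at most ⌊(1716 − 1325)/112⌋ = 3 can be that low.
k = 3 is achieved by 3 values at 44 and 8 at 156, total 1380; lower one of the 156's by 55 (still > 44) to reach 1325.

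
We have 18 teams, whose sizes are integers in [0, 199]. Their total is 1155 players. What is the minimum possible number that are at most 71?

2

If only k of them are at most 71, the other 18 − k are at least 72, so the total is at least (18 − k)·72 + k·0.
This is ≤ 1155, so (18 − k)·72 + 0k ≤ 1155, which gives k ≥ 2.
Exactly 2 works: 2 values at 0 and 16 at 72 total 1152; raise one of the low values by 3 (still ≤ 71) to hit 1155.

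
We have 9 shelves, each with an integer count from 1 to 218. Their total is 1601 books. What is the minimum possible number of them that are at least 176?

1

If only k of them are at least 176, the other 9 − k are at most 175, so the total is at most k·218 + (9 − k)·175.
This must reach 1601, so k·218 + (9 − k)·175 ≥ 1601, giving k ≥ 1.
Exactly 1 works: 1 value at 218 and 8 at 175 total 1618; lower one of the high values by 17 (still ≥ 176) to hit 1601.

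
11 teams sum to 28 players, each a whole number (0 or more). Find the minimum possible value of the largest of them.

Some value must be at least ⌈28/11⌉ = 3, since 11 × 2 = 22 < 28.
Equality holds with 6 values of 3 and 5 values of 2.

3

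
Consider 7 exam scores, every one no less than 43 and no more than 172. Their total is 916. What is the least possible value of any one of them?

43

Minimizing one value means maximizing the remaining 6.
The other 6 can take up 6 × 172 = 1032 ≥ 916 − 43, so one score can sit at its floor of 43.
Achievable: one at 43 and the other 6 totalling 873, which fits since 6 × 43 ≤ 873 ≤ 6 × 172.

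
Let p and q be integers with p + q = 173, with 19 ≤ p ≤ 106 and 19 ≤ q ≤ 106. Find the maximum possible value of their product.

7482

pq = p(173 − p) is maximized when p is as near 173/2 as the bounds allow.
Taking p = 86 and q = 87 (both in [19, 106]) gives pq = 7482.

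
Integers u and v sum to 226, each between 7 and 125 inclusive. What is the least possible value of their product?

12625

uv = u(226 − u) is concave in u, so over [101, 125] it is minimized at an endpoint.
The extreme feasible split is u = 101, v = 125, giving uv = 12625.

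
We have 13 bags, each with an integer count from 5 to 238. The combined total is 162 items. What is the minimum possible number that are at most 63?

12

Each value above 63 is at least 64, contributing at least 64 − 5 = 59 above the floor 5.
The sum exceeds the floor total 65 by 97, so at most ⌊97/59⌋ = 1 exceed 63, and at least 12 are ≤ 63.
Exactly 12 works: 12 values at 5 and 1 at 64 total 124; raise one of the low values by 38 (still ≤ 63) to hit 162.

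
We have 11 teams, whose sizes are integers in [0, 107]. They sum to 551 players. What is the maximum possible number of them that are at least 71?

If k of the values are ≥ 71, the total is ≥ 71k + 0(11 − k).
Setting 71k + 0(11 − k) ≤ 551 gives 71k ≤ 551, so k ≤ 7.
k = 7 is achieved by 7 values at 71 and 4 at 0, total 497; add 54 to one value (staying below 71) to reach 551.

7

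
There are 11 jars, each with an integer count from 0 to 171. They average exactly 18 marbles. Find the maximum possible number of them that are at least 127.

1

The total is 11 × 18 = 198.
Suppose k of them are at least 127. Those contribute at least 127 each and the other 11 − k at least 0 each.
So the total is at least 127k + 0(11 − k) = 0 + 127k. This must be ≤ 198, giving k ≤ 1.
k = 1 is achieved by 1 value at 127 and 10 at 0, total 127; add 71 to one value (staying below 127) to reach 198.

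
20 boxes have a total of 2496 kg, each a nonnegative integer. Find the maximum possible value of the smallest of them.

The average is 2496/20 < 125, so some value is ≤ 124.
Achievable: 4 of them at 124 and 16 at 125 total 2496.

124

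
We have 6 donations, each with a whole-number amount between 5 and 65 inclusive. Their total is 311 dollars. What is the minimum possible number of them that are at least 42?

Suppose at most 6 − j of them reach 42; then j values are ≤ 41 and the rest ≤ 65.
The total is then ≤ 41·j + 65·(6 − j) = 390 − 24j. For this to be ≥ 311 we need j ≤ 3, so at least 6 − 3 = 3 must reach 42.
Exactly 3 works: 3 values at 65 and 3 at 41 total 318; lower one of the high values by 7 (still ≥ 42) to hit 311.

3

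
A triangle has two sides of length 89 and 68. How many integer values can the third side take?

The triangle inequality gives |89 − 68| < c < 89 + 68, i.e. 21 < c < 157.
So c can be any integer from 22 to 156: 135 values.

135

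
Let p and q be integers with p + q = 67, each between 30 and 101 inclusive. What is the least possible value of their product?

Since p + q is fixed, pushing one of them to its bound minimizes the product.
At the endpoint p = 30, q = 67 − 30 = 37, so pq = 30 × 37 = 1110.

1110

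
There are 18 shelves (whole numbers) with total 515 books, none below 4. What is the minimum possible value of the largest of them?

The 18 values sum to 515, so their maximum is at least ⌈515/18⌉ = 29.
Taking 7 copies of 28 and 11 copies of 29 gives exactly 515, so 29 is attained.

29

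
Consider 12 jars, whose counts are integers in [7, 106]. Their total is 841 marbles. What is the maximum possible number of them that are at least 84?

With k values at 84 or above and the rest at least 7, the sum is at least 84 + 77k.
Since the sum is 841, we need 77k ≤ 757, i.e. k ≤ 9.
k = 9 is achieved by 9 values at 84 and 3 at 7, total 777; add 64 to one value (staying below 84) to reach 841.

9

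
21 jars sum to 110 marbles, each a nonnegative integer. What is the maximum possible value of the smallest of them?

The 21 values sum to 110, so their minimum is at most ⌊110/21⌋ = 5.
Achievable: 16 of them at 5 and 5 at 6 total 110.

5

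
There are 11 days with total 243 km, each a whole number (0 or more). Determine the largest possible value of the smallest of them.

If every one of the 11 were at least 23, the total would be at least 11 × 23 = 253 > 243.
Taking 10 copies of 22 and 1 copy of 23 gives exactly 243, so 22 is attained.

22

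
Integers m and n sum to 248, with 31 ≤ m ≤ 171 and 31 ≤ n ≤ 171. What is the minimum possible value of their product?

13167

Since m + n is fixed, pushing one of them to its bound minimizes the product.
At the endpoint m = 77, n = 248 − 77 = 171, so mn = 77 × 171 = 13167.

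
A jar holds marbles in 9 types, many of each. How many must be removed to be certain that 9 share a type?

In the worst case you draw 8 of each of the 9 types: 9 × 8 = 72.
One more forces 9 of some type, so 72 + 1 = 73.

73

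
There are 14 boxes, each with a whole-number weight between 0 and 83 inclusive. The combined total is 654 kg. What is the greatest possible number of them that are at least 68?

9

Suppose k of them are at least 68. Those contribute at least 68 each and the other 14 − k at least 0 each.
So the total is at least 68k + 0(14 − k) = 0 + 68k. This must be ≤ 654, giving k ≤ 9.
k = 9 is achieved by 9 values at 68 and 5 at 0, total 612; add 42 to one value (staying below 68) to reach 654.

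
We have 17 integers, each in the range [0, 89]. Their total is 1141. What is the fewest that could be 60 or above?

5

Each value short of 60 is at most 59, costing at least 89 − 59 = 30 against the maximum total of 1513.
We can afford to lose at most 1513 − 1141 = 372, so at most ⌊372/30⌋ = 12 fall short, and at least 5 are ≥ 60.
Exactly 5 works: 5 values at 89 and 12 at 59 total 1153; lower one of the high values by 12 (still ≥ 60) to hit 1141.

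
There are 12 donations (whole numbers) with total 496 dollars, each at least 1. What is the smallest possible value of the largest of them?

Some value must be at least ⌈496/12⌉ = 42, since 12 × 41 = 492 < 496.
Taking 8 copies of 41 and 4 copies of 42 gives exactly 496, so 42 is attained.

42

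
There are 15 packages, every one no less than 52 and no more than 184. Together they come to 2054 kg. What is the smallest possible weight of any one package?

Minimizing one value means maximizing the remaining 14.
The other 14 can take up 14 × 184 = 2576 ≥ 2054 − 52, so one package can sit at its floor of 52.
Achievable: one at 52 and the other 14 totalling 2002, which fits since 14 × 52 ≤ 2002 ≤ 14 × 184.

52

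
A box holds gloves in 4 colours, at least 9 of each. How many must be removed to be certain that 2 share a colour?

5

In the worst case you draw 1 of each of the 4 colours: 4 × 1 = 4.
One more forces 2 of some colour, so 4 + 1 = 5.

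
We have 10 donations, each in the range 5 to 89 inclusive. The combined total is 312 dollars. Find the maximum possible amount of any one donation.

Maximizing one value means minimizing the remaining 9.
The other 9 contribute at least 9 × 5 = 45, leaving at most 312 − 45 = 267.
But each donation is capped at 89, so the maximum is 89.
Achievable: one at 89 and the other 9 totalling 223, which fits since 9 × 5 ≤ 223 ≤ 9 × 89.

89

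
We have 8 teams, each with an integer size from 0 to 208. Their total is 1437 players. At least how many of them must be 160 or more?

If only k of them are at least 160, the other 8 − k are at most 159, so the total is at most k·208 + (8 − k)·159.
This must reach 1437, so k·208 + (8 − k)·159 ≥ 1437, giving k ≥ 4.
Exactly 4 works: 4 values at 208 and 4 at 159 total 1468; lower one of the high values by 31 (still ≥ 160) to hit 1437.

4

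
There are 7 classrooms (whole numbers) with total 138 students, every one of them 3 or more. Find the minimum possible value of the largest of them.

20

The 7 values sum to 138, so their maximum is at least ⌈138/7⌉ = 20.
Taking 2 copies of 19 and 5 copies of 20 gives exactly 138, so 20 is attained.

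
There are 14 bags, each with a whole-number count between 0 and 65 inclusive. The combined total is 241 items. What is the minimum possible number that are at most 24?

If only k of them are at most 24, the other 14 − k are at least 25, so the total is at least (14 − k)·25 + k·0.
This is ≤ 241, so (14 − k)·25 + 0k ≤ 241, which gives k ≥ 5.
Exactly 5 works: 5 values at 0 and 9 at 25 total 225; raise one of the low values by 16 (still ≤ 24) to hit 241.

5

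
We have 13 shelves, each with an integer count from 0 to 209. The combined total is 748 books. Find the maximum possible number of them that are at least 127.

5

With k values at 127 or above and the rest at least 0, the sum is at least 0 + 127k.
Since the sum is 748, we need 127k ≤ 748, i.e. k ≤ 5.
k = 5 is achieved by 5 values at 127 and 8 at 0, total 635; add 113 to one value (staying below 127) to reach 748.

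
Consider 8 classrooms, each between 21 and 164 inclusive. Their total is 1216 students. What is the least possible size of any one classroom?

68

Minimizing one value means maximizing the remaining 7.
The other 7 contribute at most 7 × 164 = 1148, leaving at least 1216 − 1148 = 68.
Since 68 ≥ 21, this is achievable: one at 68 and 7 at 164.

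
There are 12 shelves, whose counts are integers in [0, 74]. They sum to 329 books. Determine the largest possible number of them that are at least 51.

6

If k of the values are ≥ 51, the total is ≥ 51k + 0(12 − k).
Setting 51k + 0(12 − k) ≤ 329 gives 51k ≤ 329, so k ≤ 6.
k = 6 is achieved by 6 values at 51 and 6 at 0, total 306; add 23 to one value (staying below 51) to reach 329.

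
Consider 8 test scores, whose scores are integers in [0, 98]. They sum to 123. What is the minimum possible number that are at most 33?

Let j be the number exceeding 33. Then the total is ≥ 34·j + 0·(8 − j) = 0 + 34j.
So 34j ≤ 123 and j ≤ 3; hence at least 8 − 3 = 5 are ≤ 33.
Exactly 5 works: 5 values at 0 and 3 at 34 total 102; raise one of the low values by 21 (still ≤ 33) to hit 123.

5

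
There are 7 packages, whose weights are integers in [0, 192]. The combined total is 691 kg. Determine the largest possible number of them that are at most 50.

Each value at 50 or below falls at least 192 − 50 = 142 short of the ceiling 192.
The ceiling total is 7 × 192 = 1344, and we need 691, so at most ⌊(1344 − 691)/142⌋ = 4 can be that low.
k = 4 is achieved by 4 values at 50 and 3 at 192, total 776; lower one of the 192's by 85 (still > 50) to reach 691.

4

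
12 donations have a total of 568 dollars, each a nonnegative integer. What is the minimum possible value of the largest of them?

48

Some value must be at least ⌈568/12⌉ = 48, since 12 × 47 = 564 < 568.
Taking 8 copies of 47 and 4 copies of 48 gives exactly 568, so 48 is attained.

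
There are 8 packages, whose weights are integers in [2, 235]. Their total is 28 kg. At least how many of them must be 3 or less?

Let j be the number exceeding 3. Then the total is ≥ 4·j + 2·(8 − j) = 16 + 2j.
So 2j ≤ 12 and j ≤ 6; hence at least 8 − 6 = 2 are ≤ 3.
Exactly 2 works: 2 values at 2 and 6 at 4 total 28.

2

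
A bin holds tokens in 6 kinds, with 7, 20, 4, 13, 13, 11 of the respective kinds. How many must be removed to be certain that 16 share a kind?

64

In the worst case you take as many as possible of each kind without reaching 16: 7 + 15 + 4 + 13 + 13 + 11 = 63.
The next one must give 16 of some kind, so 63 + 1 = 64.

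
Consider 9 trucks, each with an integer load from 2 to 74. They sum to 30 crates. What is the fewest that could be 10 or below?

8

If only k of them are at most 10, the other 9 − k are at least 11, so the total is at least (9 − k)·11 + k·2.
This is ≤ 30, so (9 − k)·11 + 2k ≤ 30, which gives k ≥ 8.
Exactly 8 works: 8 values at 2 and 1 at 11 total 27; raise one of the low values by 3 (still ≤ 10) to hit 30.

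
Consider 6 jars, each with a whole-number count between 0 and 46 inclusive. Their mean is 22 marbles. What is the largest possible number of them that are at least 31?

The total is 6 × 22 = 132.
With k values at 31 or above and the rest at least 0, the sum is at least 0 + 31k.
Since the sum is 132, we need 31k ≤ 132, i.e. k ≤ 4.
k = 4 is achieved by 4 values at 31 and 2 at 0, total 124; add 8 to one value (staying below 31) to reach 132.

4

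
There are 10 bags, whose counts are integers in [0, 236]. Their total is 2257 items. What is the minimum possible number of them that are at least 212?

Each value short of 212 is at most 211, costing at least 236 − 211 = 25 against the maximum total of 2360.
We can afford to lose at most 2360 − 2257 = 103, so at most ⌊103/25⌋ = 4 fall short, and at least 6 are ≥ 212.
Exactly 6 works: 6 values at 236 and 4 at 211 total 2260; lower one of the high values by 3 (still ≥ 212) to hit 2257.

6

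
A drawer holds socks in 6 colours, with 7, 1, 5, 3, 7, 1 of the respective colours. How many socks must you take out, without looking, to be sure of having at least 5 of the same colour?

18

In the worst case you take as many as possible of each colour without reaching 5: 4 + 1 + 4 + 3 + 4 + 1 = 17.
The next one must give 5 of some colour, so 17 + 1 = 18.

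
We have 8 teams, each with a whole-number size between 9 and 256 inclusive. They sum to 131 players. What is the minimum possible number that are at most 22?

4

Let j be the number exceeding 22. Then the total is ≥ 23·j + 9·(8 − j) = 72 + 14j.
So 14j ≤ 59 and j ≤ 4; hence at least 8 − 4 = 4 are ≤ 22.
Exactly 4 works: 4 values at 9 and 4 at 23 total 128; raise one of the low values by 3 (still ≤ 22) to hit 131.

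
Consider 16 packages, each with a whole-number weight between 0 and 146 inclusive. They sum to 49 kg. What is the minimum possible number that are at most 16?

14

Each value above 16 is at least 17, contributing at least 17 − 0 = 17 above the floor 0.
The sum exceeds the floor total 0 by 49, so at most ⌊49/17⌋ = 2 exceed 16, and at least 14 are ≤ 16.
Exactly 14 works: 14 values at 0 and 2 at 17 total 34; raise one of the low values by 15 (still ≤ 16) to hit 49.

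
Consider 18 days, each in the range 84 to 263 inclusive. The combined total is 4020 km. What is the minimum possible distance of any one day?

84

Minimizing one value means maximizing the remaining 17.
The other 17 can take up 17 × 263 = 4471 ≥ 4020 − 84, so one day can sit at its floor of 84.
Achievable: one at 84 and the other 17 totalling 3936, which fits since 17 × 84 ≤ 3936 ≤ 17 × 263.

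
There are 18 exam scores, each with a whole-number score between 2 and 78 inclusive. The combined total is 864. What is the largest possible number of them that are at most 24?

10

Suppose k of them are at most 24. Those contribute at most 24 each and the rest at most 78 each.
So the total is at most 24k + 78(18 − k) = 1404 − 54k. This must still be ≥ 864, so k ≤ 10.
k = 10 is achieved by 10 values at 24 and 8 at 78, total 864.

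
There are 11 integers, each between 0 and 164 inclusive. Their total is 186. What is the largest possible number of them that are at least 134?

With k values at 134 or above and the rest at least 0, the sum is at least 0 + 134k.
Since the sum is 186, we need 134k ≤ 186, i.e. k ≤ 1.
k = 1 is achieved by 1 value at 134 and 10 at 0, total 134; add 52 to one value (staying below 134) to reach 186.

1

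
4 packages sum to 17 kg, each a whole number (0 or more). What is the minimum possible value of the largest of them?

The 4 values sum to 17, so their maximum is at least ⌈17/4⌉ = 5.
Achievable: 1 of them at 5 and 3 at 4 total 17.

5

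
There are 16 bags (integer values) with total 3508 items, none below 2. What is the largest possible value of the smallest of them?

219

If every one of the 16 were at least 220, the total would be at least 16 × 220 = 3520 > 3508.
Equality holds with 12 values of 219 and 4 values of 220.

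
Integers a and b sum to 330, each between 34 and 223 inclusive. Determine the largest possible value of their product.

27225

For a fixed sum, the product ab is largest when a and b are as close as possible.
Taking a = 165 and b = 165 (both in [34, 223]) gives ab = 27225.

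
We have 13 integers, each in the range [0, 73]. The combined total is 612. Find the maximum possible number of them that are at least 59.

10

With k values at 59 or above and the rest at least 0, the sum is at least 0 + 59k.
Since the sum is 612, we need 59k ≤ 612, i.e. k ≤ 10.
k = 10 is achieved by 10 values at 59 and 3 at 0, total 590; add 22 to one value (staying below 59) to reach 612.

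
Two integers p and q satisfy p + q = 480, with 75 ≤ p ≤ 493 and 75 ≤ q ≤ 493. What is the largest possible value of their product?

57600

pq = p(480 − p) is maximized when p is as near 480/2 as the bounds allow.
Taking p = 240 and q = 240 (both in [75, 493]) gives pq = 57600.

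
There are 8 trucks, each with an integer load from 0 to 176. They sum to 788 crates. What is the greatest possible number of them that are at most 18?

Suppose k of them are at most 18. Those contribute at most 18 each and the rest at most 176 each.
So the total is at most 18k + 176(8 − k) = 1408 − 158k. This must still be ≥ 788, so k ≤ 3.
k = 3 is achieved by 3 values at 18 and 5 at 176, total 934; lower one of the 176's by 146 (still > 18) to reach 788.

3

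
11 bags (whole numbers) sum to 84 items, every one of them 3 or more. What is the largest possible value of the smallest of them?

7

The average is 84/11 < 8, so some value is ≤ 7.
Achievable: 4 of them at 7 and 7 at 8 total 84.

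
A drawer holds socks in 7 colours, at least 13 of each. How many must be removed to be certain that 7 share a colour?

43

In the worst case you draw 6 of each of the 7 colours: 7 × 6 = 42.
One more forces 7 of some colour, so 42 + 1 = 43.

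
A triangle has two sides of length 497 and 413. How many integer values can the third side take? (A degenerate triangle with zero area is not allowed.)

825

The triangle inequality gives |497 − 413| < c < 497 + 413, i.e. 84 < c < 910.
So c can be any integer from 85 to 909: 825 values.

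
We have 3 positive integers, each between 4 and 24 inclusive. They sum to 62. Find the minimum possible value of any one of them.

To make one integer as small as possible, make the other 2 as large as possible.
The other 2 contribute at most 2 × 24 = 48, leaving at least 62 − 48 = 14.
Since 14 ≥ 4, this is achievable: one at 14 and 2 at 24.

14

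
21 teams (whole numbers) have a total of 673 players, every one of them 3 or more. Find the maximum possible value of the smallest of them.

The average is 673/21 < 33, so some value is ≤ 32.
Taking 20 copies of 32 and 1 copy of 33 gives exactly 673, so 32 is attained.

32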